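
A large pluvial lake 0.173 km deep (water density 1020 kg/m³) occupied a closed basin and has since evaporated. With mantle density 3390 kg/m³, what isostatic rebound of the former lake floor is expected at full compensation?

0.0521 km

u = d ρ_w/ρ_m = 0.173 km × 1020/3390 = 0.0521 km.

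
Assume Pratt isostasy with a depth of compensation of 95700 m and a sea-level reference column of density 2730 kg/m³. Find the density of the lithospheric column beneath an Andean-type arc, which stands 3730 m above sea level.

2630 kg/m³

Pratt balance: ρ_ref D = ρ (D + h).
ρ = ρ_ref D/(D + h) = 2730 × 95700 m/(95700 m + 3730 m) = 2630 kg/m³.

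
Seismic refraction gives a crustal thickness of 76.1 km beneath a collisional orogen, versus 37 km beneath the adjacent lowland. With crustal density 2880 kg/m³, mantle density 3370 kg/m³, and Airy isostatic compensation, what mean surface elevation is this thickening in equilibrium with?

Excess crust Δ = 76.1 km − 37 km = 39.1 km, split between elevation h and root r with h + r = Δ.
Airy balance ρ_c h = (ρ_m − ρ_c) r gives r = h ρ_c/(ρ_m − ρ_c), so h (1 + ρ_c/(ρ_m − ρ_c)) = Δ, i.e. h = Δ (ρ_m − ρ_c)/ρ_m.
h = 39.1 km × 490/3370 = 5.69 km.

5.69 km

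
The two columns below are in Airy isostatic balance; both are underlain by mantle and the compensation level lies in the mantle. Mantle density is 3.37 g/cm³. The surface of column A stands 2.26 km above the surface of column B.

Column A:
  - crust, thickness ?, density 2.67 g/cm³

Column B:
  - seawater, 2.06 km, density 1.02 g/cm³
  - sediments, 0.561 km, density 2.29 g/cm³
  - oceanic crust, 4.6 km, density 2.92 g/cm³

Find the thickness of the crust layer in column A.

21.6 km

Take the compensation level at the base of the deeper column (depth z_c below the surface of column A) and equate Σ ρ_i t_i down to z_c; mantle fills any gap and the z_c terms cancel.
Column A: x×2.67 + (z_c − 0 − x)×3.37
Column B: 2.26×0 + 2.06×1.02 + 0.561×2.29 + 4.6×2.92 + (z_c − 2.26 − 7.221)×3.37
The z_c×3.37 term appears on both sides and cancels. Collect the known terms of each column as K = Σ(ρt)_known − 3.37 × (depth of known layers): K_A = 0 − 3.37×0 = 0; K_B = 16.81789 − 3.37×(2.26 + 7.221) = −15.13308.
Balance: K_A − x×(3.37 − 2.67) = K_B, so x = (K_A − K_B)/(3.37 − 2.67) = 15.1331/0.7 = 21.6 km.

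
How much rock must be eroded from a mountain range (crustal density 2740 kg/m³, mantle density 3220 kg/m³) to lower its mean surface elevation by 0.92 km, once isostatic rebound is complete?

Net drop Δ = e − u = e − e ρ_c/ρ_m = e (ρ_m − ρ_c)/ρ_m.
e = Δ ρ_m/(ρ_m − ρ_c) = 0.92 km × 3220/480 = 6.17 km.

6.17 km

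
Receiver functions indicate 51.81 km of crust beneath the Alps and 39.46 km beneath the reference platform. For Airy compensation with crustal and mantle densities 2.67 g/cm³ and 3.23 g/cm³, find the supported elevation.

Excess crust Δ = 51.81 km − 39.46 km = 12.35 km, split between elevation h and root r with h + r = Δ.
Airy balance ρ_c h = (ρ_m − ρ_c) r gives r = h ρ_c/(ρ_m − ρ_c), so h (1 + ρ_c/(ρ_m − ρ_c)) = Δ, i.e. h = Δ (ρ_m − ρ_c)/ρ_m.
h = 12.35 km × 0.56/3.23 = 2.14 km.

2.14 km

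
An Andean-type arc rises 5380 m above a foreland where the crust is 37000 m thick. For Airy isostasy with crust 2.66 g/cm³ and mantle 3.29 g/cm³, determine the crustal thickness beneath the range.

Root depth r = h ρ_c / (ρ_m − ρ_c) = 5380 m × 2.66 / 0.63 = 22720 m.
Total thickness = T + h + r = 37000 m + 5380 m + 22720 m = 65100 m.

65100 m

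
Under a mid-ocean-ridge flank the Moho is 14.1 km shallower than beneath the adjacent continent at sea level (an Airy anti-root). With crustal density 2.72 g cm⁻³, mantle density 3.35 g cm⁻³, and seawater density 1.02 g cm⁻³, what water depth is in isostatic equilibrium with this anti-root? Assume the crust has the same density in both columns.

5.23 km

Replacing a thickness d of crust by seawater at the top must be balanced by replacing crust with mantle at the base: d (ρ_c − ρ_w) = a (ρ_m − ρ_c).
d = a (ρ_m − ρ_c)/(ρ_c − ρ_w) = 14.1 km × 0.63/1.7 = 5.23 km.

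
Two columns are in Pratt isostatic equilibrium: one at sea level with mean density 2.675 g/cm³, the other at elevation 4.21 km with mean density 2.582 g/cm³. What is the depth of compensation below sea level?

117 km

ρ_ref D = ρ (D + h) → D (ρ_ref − ρ) = ρ h.
D = ρ h/(ρ_ref − ρ) = 2.582 × 4.21 km/(2.675 − 2.582) = 117 km.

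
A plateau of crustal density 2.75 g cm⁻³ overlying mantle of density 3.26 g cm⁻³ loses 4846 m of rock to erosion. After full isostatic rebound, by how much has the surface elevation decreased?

758 m

Rebound u = e ρ_c/ρ_m = 4846 m × 2.75/3.26 = 4088 m.
Net surface drop = e − u = 4846 m − 4088 m = e (ρ_m − ρ_c)/ρ_m = 758 m.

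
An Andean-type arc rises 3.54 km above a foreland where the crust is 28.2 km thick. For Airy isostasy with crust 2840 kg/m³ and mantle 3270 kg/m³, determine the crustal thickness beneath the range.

Root depth r = h ρ_c / (ρ_m − ρ_c) = 3.54 km × 2840 / 430 = 23.38 km.
Total thickness = T + h + r = 28.2 km + 3.54 km + 23.38 km = 55.1 km.

55.1 km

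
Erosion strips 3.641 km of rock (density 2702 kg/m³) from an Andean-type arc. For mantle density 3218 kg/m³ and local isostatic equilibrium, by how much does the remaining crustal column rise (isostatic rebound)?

Unloading: uplift u = e ρ_c/ρ_m = 3.641 km × 2702/3218 = 3.06 km.

3.06 km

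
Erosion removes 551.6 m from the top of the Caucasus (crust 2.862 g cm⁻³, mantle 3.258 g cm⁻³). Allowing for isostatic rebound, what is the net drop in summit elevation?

67 m

Rebound u = e ρ_c/ρ_m = 551.6 m × 2.862/3.258 = 484.6 m.
Net surface drop = e − u = 551.6 m − 484.6 m = e (ρ_m − ρ_c)/ρ_m = 67 m.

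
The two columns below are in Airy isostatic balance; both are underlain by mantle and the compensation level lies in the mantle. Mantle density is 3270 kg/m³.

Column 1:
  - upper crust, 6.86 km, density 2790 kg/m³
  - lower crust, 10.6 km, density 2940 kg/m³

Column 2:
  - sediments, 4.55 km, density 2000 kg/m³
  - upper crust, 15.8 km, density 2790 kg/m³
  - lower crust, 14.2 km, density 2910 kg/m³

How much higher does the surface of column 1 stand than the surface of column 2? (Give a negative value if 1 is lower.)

For any compensation level in the mantle, the mantle terms cancel and isostasy reduces to e = (Σt_1 − Σt_2) − (Σ(ρt)_1 − Σ(ρt)_2) / ρ_m.
Σt_1 = 17.46 km; Σt_2 = 34.55 km; Σ(ρt)_1 = 50303.4; Σ(ρt)_2 = 94504 (in km·kg/m³).
e = (17.46 − 34.55) − (50303.4 − 94504) / 3270 = −3.57 km.

−3.57 km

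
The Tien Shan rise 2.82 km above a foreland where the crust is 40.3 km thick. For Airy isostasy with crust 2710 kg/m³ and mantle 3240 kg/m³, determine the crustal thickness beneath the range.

Root depth r = h ρ_c / (ρ_m − ρ_c) = 2.82 km × 2710 / 530 = 14.42 km.
Total thickness = T + h + r = 40.3 km + 2.82 km + 14.42 km = 57.5 km.

57.5 km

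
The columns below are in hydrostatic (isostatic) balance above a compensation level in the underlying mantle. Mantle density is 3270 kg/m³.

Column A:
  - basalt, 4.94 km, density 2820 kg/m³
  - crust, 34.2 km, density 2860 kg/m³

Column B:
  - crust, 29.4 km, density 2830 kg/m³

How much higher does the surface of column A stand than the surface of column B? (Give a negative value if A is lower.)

For any compensation level in the mantle, the mantle terms cancel and isostasy reduces to e = (Σt_A − Σt_B) − (Σ(ρt)_A − Σ(ρt)_B) / ρ_m.
Σt_A = 39.14 km; Σt_B = 29.4 km; Σ(ρt)_A = 111742.8; Σ(ρt)_B = 83202 (in km·kg/m³).
e = (39.14 − 29.4) − (111742.8 − 83202) / 3270 = 1.01 km.

1.01 km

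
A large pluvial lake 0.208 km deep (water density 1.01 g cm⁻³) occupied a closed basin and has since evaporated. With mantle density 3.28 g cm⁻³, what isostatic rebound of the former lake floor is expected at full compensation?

0.064 km

u = d ρ_w/ρ_m = 0.208 km × 1.01/3.28 = 0.064 km.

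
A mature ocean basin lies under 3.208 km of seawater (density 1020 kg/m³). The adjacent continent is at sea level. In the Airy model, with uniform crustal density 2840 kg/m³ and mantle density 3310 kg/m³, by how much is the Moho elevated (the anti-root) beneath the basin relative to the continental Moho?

12.4 km

Equating mass per unit area of the two columns: replacing crust with seawater at the top is compensated by replacing crust with mantle at the base: d (ρ_c − ρ_w) = a (ρ_m − ρ_c).
a = d (ρ_c − ρ_w)/(ρ_m − ρ_c) = 3.208 km × 1820/470 = 12.4 km.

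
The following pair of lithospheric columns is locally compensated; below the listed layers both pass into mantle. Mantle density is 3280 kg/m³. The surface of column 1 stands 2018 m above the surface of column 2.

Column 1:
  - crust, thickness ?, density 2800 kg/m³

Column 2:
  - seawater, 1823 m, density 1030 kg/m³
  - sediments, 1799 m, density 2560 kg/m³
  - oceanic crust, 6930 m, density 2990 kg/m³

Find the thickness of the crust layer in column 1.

Take the compensation level at the base of the deeper column (depth z_c below the surface of column 1) and equate Σ ρ_i t_i down to z_c; mantle fills any gap and the z_c terms cancel.
Column 1: x×2800 + (z_c − 0 − x)×3280
Column 2: 2018×0 + 1823×1030 + 1799×2560 + 6930×2990 + (z_c − 2018 − 10552)×3280
The z_c×3280 term appears on both sides and cancels. Collect the known terms of each column as K = Σ(ρt)_known − 3280 × (depth of known layers): K_1 = 0 − 3280×0 = 0; K_2 = 27203830 − 3280×(2018 + 10552) = −14025770.
Balance: K_1 − x×(3280 − 2800) = K_2, so x = (K_1 − K_2)/(3280 − 2800) = 14025800/480 = 29200 m.

29200 m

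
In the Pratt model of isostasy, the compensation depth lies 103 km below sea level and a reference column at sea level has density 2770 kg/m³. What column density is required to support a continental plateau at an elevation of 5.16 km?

2640 kg/m³

Pratt balance: ρ_ref D = ρ (D + h).
ρ = ρ_ref D/(D + h) = 2770 × 103 km/(103 km + 5.16 km) = 2640 kg/m³.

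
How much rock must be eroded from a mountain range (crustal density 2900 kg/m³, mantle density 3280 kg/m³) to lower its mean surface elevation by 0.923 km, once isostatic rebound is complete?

Net drop Δ = e − u = e − e ρ_c/ρ_m = e (ρ_m − ρ_c)/ρ_m.
e = Δ ρ_m/(ρ_m − ρ_c) = 0.923 km × 3280/380 = 7.97 km.

7.97 km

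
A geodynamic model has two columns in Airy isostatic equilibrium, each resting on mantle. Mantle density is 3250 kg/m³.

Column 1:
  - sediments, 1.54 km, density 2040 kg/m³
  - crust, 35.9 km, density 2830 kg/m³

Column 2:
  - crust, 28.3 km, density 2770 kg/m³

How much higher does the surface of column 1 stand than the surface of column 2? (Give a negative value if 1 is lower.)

1.03 km

For any compensation level in the mantle, the mantle terms cancel and isostasy reduces to e = (Σt_1 − Σt_2) − (Σ(ρt)_1 − Σ(ρt)_2) / ρ_m.
Σt_1 = 37.44 km; Σt_2 = 28.3 km; Σ(ρt)_1 = 104738.6; Σ(ρt)_2 = 78391 (in km·kg/m³).
e = (37.44 − 28.3) − (104738.6 − 78391) / 3250 = 1.03 km.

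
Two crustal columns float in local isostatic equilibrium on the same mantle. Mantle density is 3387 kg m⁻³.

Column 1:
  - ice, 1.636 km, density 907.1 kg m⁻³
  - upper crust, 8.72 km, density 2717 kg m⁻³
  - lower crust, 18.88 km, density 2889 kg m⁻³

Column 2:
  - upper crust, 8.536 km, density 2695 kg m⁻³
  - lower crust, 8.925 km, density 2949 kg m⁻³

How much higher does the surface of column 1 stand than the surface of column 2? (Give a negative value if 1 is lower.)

For any compensation level in the mantle, the mantle terms cancel and isostasy reduces to e = (Σt_1 − Σt_2) − (Σ(ρt)_1 − Σ(ρt)_2) / ρ_m.
Σt_1 = 29.236 km; Σt_2 = 17.461 km; Σ(ρt)_1 = 79720.5756; Σ(ρt)_2 = 49324.345 (in km·kg m⁻³).
e = (29.236 − 17.461) − (79720.5756 − 49324.345) / 3387 = 2.8 km.

2.8 km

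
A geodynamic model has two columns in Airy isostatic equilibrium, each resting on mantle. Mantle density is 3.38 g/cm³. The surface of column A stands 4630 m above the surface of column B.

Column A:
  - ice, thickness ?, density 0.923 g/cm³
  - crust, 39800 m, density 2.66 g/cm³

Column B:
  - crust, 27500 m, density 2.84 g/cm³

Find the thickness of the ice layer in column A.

750 m

Take the compensation level at the base of the deeper column (depth z_c below the surface of column A) and equate Σ ρ_i t_i down to z_c; mantle fills any gap and the z_c terms cancel.
Column A: x×0.923 + 39800×2.66 + (z_c − 39800 − x)×3.38
Column B: 4630×0 + 27500×2.84 + (z_c − 4630 − 27500)×3.38
The z_c×3.38 term appears on both sides and cancels. Collect the known terms of each column as K = Σ(ρt)_known − 3.38 × (depth of known layers): K_A = 105868 − 3.38×39800 = −28656; K_B = 78100 − 3.38×(4630 + 27500) = −30499.4.
Balance: K_A − x×(3.38 − 0.923) = K_B, so x = (K_A − K_B)/(3.38 − 0.923) = 1843.4/2.457 = 750 m.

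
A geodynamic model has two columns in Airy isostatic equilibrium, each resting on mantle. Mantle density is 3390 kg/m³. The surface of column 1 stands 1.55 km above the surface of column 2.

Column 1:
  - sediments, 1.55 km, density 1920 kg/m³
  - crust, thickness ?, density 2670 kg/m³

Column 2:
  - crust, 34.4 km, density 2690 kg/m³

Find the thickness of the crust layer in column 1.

37.6 km

Take the compensation level at the base of the deeper column (depth z_c below the surface of column 1) and equate Σ ρ_i t_i down to z_c; mantle fills any gap and the z_c terms cancel.
Column 1: 1.55×1920 + x×2670 + (z_c − 1.55 − x)×3390
Column 2: 1.55×0 + 34.4×2690 + (z_c − 1.55 − 34.4)×3390
The z_c×3390 term appears on both sides and cancels. Collect the known terms of each column as K = Σ(ρt)_known − 3390 × (depth of known layers): K_1 = 2976 − 3390×1.55 = −2278.5; K_2 = 92536 − 3390×(1.55 + 34.4) = −29334.5.
Balance: K_1 − x×(3390 − 2670) = K_2, so x = (K_1 − K_2)/(3390 − 2670) = 27056/720 = 37.6 km.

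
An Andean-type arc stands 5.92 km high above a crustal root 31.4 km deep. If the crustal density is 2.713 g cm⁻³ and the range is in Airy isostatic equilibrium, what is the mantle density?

3.22 g cm⁻³

Airy balance: ρ_c h = (ρ_m − ρ_c) r → ρ_m = ρ_c (1 + h/r).
ρ_m = 2.713 × (1 + 5.92 km/31.4 km) = 3.22 g cm⁻³.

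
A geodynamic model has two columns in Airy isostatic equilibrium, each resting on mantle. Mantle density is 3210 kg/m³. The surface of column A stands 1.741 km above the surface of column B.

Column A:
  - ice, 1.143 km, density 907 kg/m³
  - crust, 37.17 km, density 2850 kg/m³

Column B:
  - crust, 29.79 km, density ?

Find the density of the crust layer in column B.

Take the compensation level at the base of the deeper column (depth z_c below the surface of column A) and equate Σ ρ_i t_i down to z_c; mantle fills any gap and the z_c terms cancel.
Column A: 1.143×907 + 37.17×2850 + (z_c − 38.313)×3210
Column B: 1.741×0 + 29.79×ρ + (z_c − 1.741 − 29.79)×3210
The z_c×3210 term appears on both sides and cancels. Collect the known terms of each column as K = Σ(ρt)_known − 3210 × (depth of known layers): K_A = 106971.201 − 3210×38.313 = −16013.529; K_B = 0 − 3210×(1.741 + 29.79) = −101214.51.
Balance: K_A = K_B + 29.79×ρ, so ρ = (K_A − K_B)/29.79 = 85201/29.79 = 2860 kg/m³.

2860 kg/m³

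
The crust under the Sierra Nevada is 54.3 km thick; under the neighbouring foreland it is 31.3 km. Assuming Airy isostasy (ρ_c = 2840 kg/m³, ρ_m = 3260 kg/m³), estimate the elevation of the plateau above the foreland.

Excess crust Δ = 54.3 km − 31.3 km = 23 km, split between elevation h and root r with h + r = Δ.
Airy balance ρ_c h = (ρ_m − ρ_c) r gives r = h ρ_c/(ρ_m − ρ_c), so h (1 + ρ_c/(ρ_m − ρ_c)) = Δ, i.e. h = Δ (ρ_m − ρ_c)/ρ_m.
h = 23 km × 420/3260 = 2.96 km.

2.96 km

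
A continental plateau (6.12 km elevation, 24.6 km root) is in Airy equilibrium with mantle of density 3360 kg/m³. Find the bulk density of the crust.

ρ_c h = (ρ_m − ρ_c) r → ρ_c (h + r) = ρ_m r → ρ_c = ρ_m r / (h + r).
ρ_c = 3360 × 24.6 km / (6.12 km + 24.6 km) = 2690 kg/m³.

2690 kg/m³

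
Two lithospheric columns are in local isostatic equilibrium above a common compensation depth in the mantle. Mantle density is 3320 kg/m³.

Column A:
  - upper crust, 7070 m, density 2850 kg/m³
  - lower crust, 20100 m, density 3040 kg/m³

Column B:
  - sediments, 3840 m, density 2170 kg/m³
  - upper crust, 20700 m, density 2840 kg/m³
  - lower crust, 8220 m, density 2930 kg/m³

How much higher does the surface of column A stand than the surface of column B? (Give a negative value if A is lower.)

For any compensation level in the mantle, the mantle terms cancel and isostasy reduces to e = (Σt_A − Σt_B) − (Σ(ρt)_A − Σ(ρt)_B) / ρ_m.
Σt_A = 27170 m; Σt_B = 32760 m; Σ(ρt)_A = 81253500; Σ(ρt)_B = 91205400 (in m·kg/m³).
e = (27170 − 32760) − (81253500 − 91205400) / 3320 = −2590 m.

−2590 m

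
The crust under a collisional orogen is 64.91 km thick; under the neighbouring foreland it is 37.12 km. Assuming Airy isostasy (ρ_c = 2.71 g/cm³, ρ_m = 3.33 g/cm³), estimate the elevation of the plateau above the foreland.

5.17 km

Excess crust Δ = 64.91 km − 37.12 km = 27.79 km, split between elevation h and root r with h + r = Δ.
Airy balance ρ_c h = (ρ_m − ρ_c) r gives r = h ρ_c/(ρ_m − ρ_c), so h (1 + ρ_c/(ρ_m − ρ_c)) = Δ, i.e. h = Δ (ρ_m − ρ_c)/ρ_m.
h = 27.79 km × 0.62/3.33 = 5.17 km.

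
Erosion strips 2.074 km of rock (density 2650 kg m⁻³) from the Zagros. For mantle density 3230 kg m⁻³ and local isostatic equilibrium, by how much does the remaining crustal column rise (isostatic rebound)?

1.7 km

Unloading: uplift u = e ρ_c/ρ_m = 2.074 km × 2650/3230 = 1.7 km.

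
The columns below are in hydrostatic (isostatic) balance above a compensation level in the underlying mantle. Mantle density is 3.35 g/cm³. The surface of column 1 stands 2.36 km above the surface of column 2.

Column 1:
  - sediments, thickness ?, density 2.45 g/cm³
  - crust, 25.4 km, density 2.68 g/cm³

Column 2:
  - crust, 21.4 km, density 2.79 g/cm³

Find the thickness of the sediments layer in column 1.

Take the compensation level at the base of the deeper column (depth z_c below the surface of column 1) and equate Σ ρ_i t_i down to z_c; mantle fills any gap and the z_c terms cancel.
Column 1: x×2.45 + 25.4×2.68 + (z_c − 25.4 − x)×3.35
Column 2: 2.36×0 + 21.4×2.79 + (z_c − 2.36 − 21.4)×3.35
The z_c×3.35 term appears on both sides and cancels. Collect the known terms of each column as K = Σ(ρt)_known − 3.35 × (depth of known layers): K_1 = 68.072 − 3.35×25.4 = −17.018; K_2 = 59.706 − 3.35×(2.36 + 21.4) = −19.89.
Balance: K_1 − x×(3.35 − 2.45) = K_2, so x = (K_1 − K_2)/(3.35 − 2.45) = 2.872/0.9 = 3.19 km.

3.19 km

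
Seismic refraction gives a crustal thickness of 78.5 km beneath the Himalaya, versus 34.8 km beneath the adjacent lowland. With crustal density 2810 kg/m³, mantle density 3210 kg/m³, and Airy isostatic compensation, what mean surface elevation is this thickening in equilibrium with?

5.45 km

Excess crust Δ = 78.5 km − 34.8 km = 43.7 km, split between elevation h and root r with h + r = Δ.
Airy balance ρ_c h = (ρ_m − ρ_c) r gives r = h ρ_c/(ρ_m − ρ_c), so h (1 + ρ_c/(ρ_m − ρ_c)) = Δ, i.e. h = Δ (ρ_m − ρ_c)/ρ_m.
h = 43.7 km × 400/3210 = 5.45 km.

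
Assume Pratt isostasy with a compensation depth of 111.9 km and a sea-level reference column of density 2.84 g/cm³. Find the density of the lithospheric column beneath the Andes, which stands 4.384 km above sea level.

Pratt balance: ρ_ref D = ρ (D + h).
ρ = ρ_ref D/(D + h) = 2.84 × 111.9 km/(111.9 km + 4.384 km) = 2.73 g/cm³.

2.73 g/cm³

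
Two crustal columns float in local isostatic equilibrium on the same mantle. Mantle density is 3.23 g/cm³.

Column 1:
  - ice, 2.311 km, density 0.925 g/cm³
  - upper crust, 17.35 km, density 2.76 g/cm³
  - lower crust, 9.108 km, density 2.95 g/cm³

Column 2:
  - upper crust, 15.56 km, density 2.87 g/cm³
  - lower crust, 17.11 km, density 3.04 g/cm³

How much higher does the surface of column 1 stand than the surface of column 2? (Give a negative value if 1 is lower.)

For any compensation level in the mantle, the mantle terms cancel and isostasy reduces to e = (Σt_1 − Σt_2) − (Σ(ρt)_1 − Σ(ρt)_2) / ρ_m.
Σt_1 = 28.769 km; Σt_2 = 32.67 km; Σ(ρt)_1 = 76.892275; Σ(ρt)_2 = 96.6716 (in km·g/cm³).
e = (28.769 − 32.67) − (76.892275 − 96.6716) / 3.23 = 2.22 km.

2.22 km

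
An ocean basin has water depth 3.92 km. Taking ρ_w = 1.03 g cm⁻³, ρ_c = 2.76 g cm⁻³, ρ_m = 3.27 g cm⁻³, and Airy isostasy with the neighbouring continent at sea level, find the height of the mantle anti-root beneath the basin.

13.3 km

In Airy isostatic equilibrium: replacing crust with seawater at the top is compensated by replacing crust with mantle at the base: d (ρ_c − ρ_w) = a (ρ_m − ρ_c).
a = d (ρ_c − ρ_w)/(ρ_m − ρ_c) = 3.92 km × 1.73/0.51 = 13.3 km.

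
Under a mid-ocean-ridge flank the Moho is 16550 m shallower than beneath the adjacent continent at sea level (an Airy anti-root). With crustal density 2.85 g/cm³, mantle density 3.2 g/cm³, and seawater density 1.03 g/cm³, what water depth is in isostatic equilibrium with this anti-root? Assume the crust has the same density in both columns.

3180 m

Replacing a thickness d of crust by seawater at the top must be balanced by replacing crust with mantle at the base: d (ρ_c − ρ_w) = a (ρ_m − ρ_c).
d = a (ρ_m − ρ_c)/(ρ_c − ρ_w) = 16550 m × 0.35/1.82 = 3180 m.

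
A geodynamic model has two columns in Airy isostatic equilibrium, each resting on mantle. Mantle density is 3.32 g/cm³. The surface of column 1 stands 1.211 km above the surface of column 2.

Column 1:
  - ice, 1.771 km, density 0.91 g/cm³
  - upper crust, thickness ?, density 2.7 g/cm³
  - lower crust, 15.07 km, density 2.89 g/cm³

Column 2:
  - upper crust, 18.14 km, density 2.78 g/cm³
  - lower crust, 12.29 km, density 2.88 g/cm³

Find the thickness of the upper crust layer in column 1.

Take the compensation level at the base of the deeper column (depth z_c below the surface of column 1) and equate Σ ρ_i t_i down to z_c; mantle fills any gap and the z_c terms cancel.
Column 1: 1.771×0.91 + x×2.7 + 15.07×2.89 + (z_c − 16.841 − x)×3.32
Column 2: 1.211×0 + 18.14×2.78 + 12.29×2.88 + (z_c − 1.211 − 30.43)×3.32
The z_c×3.32 term appears on both sides and cancels. Collect the known terms of each column as K = Σ(ρt)_known − 3.32 × (depth of known layers): K_1 = 45.16391 − 3.32×16.841 = −10.74821; K_2 = 85.8244 − 3.32×(1.211 + 30.43) = −19.22372.
Balance: K_1 − x×(3.32 − 2.7) = K_2, so x = (K_1 − K_2)/(3.32 − 2.7) = 8.47551/0.62 = 13.7 km.

13.7 km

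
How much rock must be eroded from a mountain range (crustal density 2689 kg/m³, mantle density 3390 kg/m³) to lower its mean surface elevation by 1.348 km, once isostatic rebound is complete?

Net drop Δ = e − u = e − e ρ_c/ρ_m = e (ρ_m − ρ_c)/ρ_m.
e = Δ ρ_m/(ρ_m − ρ_c) = 1.348 km × 3390/701 = 6.52 km.

6.52 km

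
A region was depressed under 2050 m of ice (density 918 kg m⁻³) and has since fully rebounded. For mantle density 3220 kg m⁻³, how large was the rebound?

Removing the load lets mantle flow back in; uplift u satisfies ρ_ice t = ρ_m u.
u = t ρ_ice/ρ_m = 2050 m × 918/3220 = 584 m.

584 m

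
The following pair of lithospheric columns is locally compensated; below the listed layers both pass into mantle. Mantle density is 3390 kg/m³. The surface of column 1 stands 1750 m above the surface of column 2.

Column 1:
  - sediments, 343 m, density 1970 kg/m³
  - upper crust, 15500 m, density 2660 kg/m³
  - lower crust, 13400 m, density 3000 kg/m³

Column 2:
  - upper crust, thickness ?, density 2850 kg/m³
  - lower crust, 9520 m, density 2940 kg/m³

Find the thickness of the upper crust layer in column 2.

12600 m

Take the compensation level at the base of the deeper column (depth z_c below the surface of column 1) and equate Σ ρ_i t_i down to z_c; mantle fills any gap and the z_c terms cancel.
Column 1: 343×1970 + 15500×2660 + 13400×3000 + (z_c − 29243)×3390
Column 2: 1750×0 + x×2850 + 9520×2940 + (z_c − 1750 − 9520 − x)×3390
The z_c×3390 term appears on both sides and cancels. Collect the known terms of each column as K = Σ(ρt)_known − 3390 × (depth of known layers): K_1 = 82105710 − 3390×29243 = −17028060; K_2 = 27988800 − 3390×(1750 + 9520) = −10216500.
Balance: K_1 = K_2 − x×(3390 − 2850), so x = (K_2 − K_1)/(3390 − 2850) = 6811560/540 = 12600 m.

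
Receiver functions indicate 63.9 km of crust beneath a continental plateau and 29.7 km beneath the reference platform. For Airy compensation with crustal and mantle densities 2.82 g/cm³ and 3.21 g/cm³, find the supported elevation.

4.16 km

Excess crust Δ = 63.9 km − 29.7 km = 34.2 km, split between elevation h and root r with h + r = Δ.
Airy balance ρ_c h = (ρ_m − ρ_c) r gives r = h ρ_c/(ρ_m − ρ_c), so h (1 + ρ_c/(ρ_m − ρ_c)) = Δ, i.e. h = Δ (ρ_m − ρ_c)/ρ_m.
h = 34.2 km × 0.39/3.21 = 4.16 km.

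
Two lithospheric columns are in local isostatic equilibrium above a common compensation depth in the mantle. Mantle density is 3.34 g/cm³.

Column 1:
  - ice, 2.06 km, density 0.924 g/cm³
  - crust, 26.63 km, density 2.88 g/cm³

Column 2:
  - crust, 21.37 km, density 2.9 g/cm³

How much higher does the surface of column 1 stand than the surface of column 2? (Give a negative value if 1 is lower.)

For any compensation level in the mantle, the mantle terms cancel and isostasy reduces to e = (Σt_1 − Σt_2) − (Σ(ρt)_1 − Σ(ρt)_2) / ρ_m.
Σt_1 = 28.69 km; Σt_2 = 21.37 km; Σ(ρt)_1 = 78.59784; Σ(ρt)_2 = 61.973 (in km·g/cm³).
e = (28.69 − 21.37) − (78.59784 − 61.973) / 3.34 = 2.34 km.

2.34 km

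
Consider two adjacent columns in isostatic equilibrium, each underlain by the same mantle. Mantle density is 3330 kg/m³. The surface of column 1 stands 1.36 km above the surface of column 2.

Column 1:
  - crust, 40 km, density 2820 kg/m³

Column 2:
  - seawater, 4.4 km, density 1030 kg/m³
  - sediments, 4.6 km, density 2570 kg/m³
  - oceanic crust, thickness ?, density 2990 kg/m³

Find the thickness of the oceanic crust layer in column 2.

6.63 km

Take the compensation level at the base of the deeper column (depth z_c below the surface of column 1) and equate Σ ρ_i t_i down to z_c; mantle fills any gap and the z_c terms cancel.
Column 1: 40×2820 + (z_c − 40)×3330
Column 2: 1.36×0 + 4.4×1030 + 4.6×2570 + x×2990 + (z_c − 1.36 − 9 − x)×3330
The z_c×3330 term appears on both sides and cancels. Collect the known terms of each column as K = Σ(ρt)_known − 3330 × (depth of known layers): K_1 = 112800 − 3330×40 = −20400; K_2 = 16354 − 3330×(1.36 + 9) = −18144.8.
Balance: K_1 = K_2 − x×(3330 − 2990), so x = (K_2 − K_1)/(3330 − 2990) = 2255.2/340 = 6.63 km.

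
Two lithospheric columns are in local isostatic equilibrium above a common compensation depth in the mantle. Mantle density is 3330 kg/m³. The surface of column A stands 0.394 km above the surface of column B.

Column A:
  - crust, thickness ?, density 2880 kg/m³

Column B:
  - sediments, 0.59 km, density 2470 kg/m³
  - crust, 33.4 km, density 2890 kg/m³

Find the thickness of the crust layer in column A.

36.7 km

Take the compensation level at the base of the deeper column (depth z_c below the surface of column A) and equate Σ ρ_i t_i down to z_c; mantle fills any gap and the z_c terms cancel.
Column A: x×2880 + (z_c − 0 − x)×3330
Column B: 0.394×0 + 0.59×2470 + 33.4×2890 + (z_c − 0.394 − 33.99)×3330
The z_c×3330 term appears on both sides and cancels. Collect the known terms of each column as K = Σ(ρt)_known − 3330 × (depth of known layers): K_A = 0 − 3330×0 = 0; K_B = 97983.3 − 3330×(0.394 + 33.99) = −16515.42.
Balance: K_A − x×(3330 − 2880) = K_B, so x = (K_A − K_B)/(3330 − 2880) = 16515.4/450 = 36.7 km.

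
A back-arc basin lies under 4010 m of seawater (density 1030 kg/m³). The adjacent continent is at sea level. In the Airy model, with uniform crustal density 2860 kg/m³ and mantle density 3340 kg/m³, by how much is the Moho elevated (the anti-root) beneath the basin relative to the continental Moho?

15300 m

By Archimedes' principle applied to the lithosphere: replacing crust with seawater at the top is compensated by replacing crust with mantle at the base: d (ρ_c − ρ_w) = a (ρ_m − ρ_c).
a = d (ρ_c − ρ_w)/(ρ_m − ρ_c) = 4010 m × 1830/480 = 15300 m.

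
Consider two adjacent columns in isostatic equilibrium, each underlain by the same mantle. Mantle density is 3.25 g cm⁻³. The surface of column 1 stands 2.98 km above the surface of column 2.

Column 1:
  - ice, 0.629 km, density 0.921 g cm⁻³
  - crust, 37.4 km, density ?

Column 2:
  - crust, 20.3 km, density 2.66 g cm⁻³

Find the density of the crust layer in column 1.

2.71 g cm⁻³

Take the compensation level at the base of the deeper column (depth z_c below the surface of column 1) and equate Σ ρ_i t_i down to z_c; mantle fills any gap and the z_c terms cancel.
Column 1: 0.629×0.921 + 37.4×ρ + (z_c − 38.029)×3.25
Column 2: 2.98×0 + 20.3×2.66 + (z_c − 2.98 − 20.3)×3.25
The z_c×3.25 term appears on both sides and cancels. Collect the known terms of each column as K = Σ(ρt)_known − 3.25 × (depth of known layers): K_1 = 0.579309 − 3.25×38.029 = −123.014941; K_2 = 53.998 − 3.25×(2.98 + 20.3) = −21.662.
Balance: K_1 + 37.4×ρ = K_2, so ρ = (K_2 − K_1)/37.4 = 101.353/37.4 = 2.71 g cm⁻³.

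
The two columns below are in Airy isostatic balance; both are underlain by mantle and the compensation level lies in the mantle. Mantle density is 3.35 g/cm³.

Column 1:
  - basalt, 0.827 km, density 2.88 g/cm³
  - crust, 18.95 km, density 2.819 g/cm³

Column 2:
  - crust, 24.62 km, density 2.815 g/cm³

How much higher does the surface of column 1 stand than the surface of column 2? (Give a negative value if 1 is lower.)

For any compensation level in the mantle, the mantle terms cancel and isostasy reduces to e = (Σt_1 − Σt_2) − (Σ(ρt)_1 − Σ(ρt)_2) / ρ_m.
Σt_1 = 19.777 km; Σt_2 = 24.62 km; Σ(ρt)_1 = 55.80181; Σ(ρt)_2 = 69.3053 (in km·g/cm³).
e = (19.777 − 24.62) − (55.80181 − 69.3053) / 3.35 = −0.812 km.

−0.812 km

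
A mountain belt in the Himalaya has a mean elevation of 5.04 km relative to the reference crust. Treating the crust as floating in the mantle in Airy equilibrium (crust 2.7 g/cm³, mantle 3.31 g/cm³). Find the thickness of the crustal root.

By Archimedes' principle applied to the lithosphere: the weight of the topography is balanced by the buoyancy of the root, ρ_c h = (ρ_m − ρ_c) r.
r = h · ρ_c / (ρ_m − ρ_c) = 5.04 km × 2.7 / (3.31 − 2.7) = 22.3 km.

22.3 km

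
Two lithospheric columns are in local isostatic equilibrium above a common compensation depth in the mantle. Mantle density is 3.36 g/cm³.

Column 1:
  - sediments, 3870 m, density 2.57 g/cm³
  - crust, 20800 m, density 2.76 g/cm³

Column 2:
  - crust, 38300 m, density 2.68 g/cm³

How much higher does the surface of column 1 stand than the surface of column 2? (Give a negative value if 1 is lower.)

For any compensation level in the mantle, the mantle terms cancel and isostasy reduces to e = (Σt_1 − Σt_2) − (Σ(ρt)_1 − Σ(ρt)_2) / ρ_m.
Σt_1 = 24670 m; Σt_2 = 38300 m; Σ(ρt)_1 = 67353.9; Σ(ρt)_2 = 102644 (in m·g/cm³).
e = (24670 − 38300) − (67353.9 − 102644) / 3.36 = −3130 m.

−3130 m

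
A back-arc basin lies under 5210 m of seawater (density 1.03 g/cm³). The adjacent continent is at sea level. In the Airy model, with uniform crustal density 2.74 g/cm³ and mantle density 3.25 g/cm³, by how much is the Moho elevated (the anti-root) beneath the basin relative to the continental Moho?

By Archimedes' principle applied to the lithosphere: replacing crust with seawater at the top is compensated by replacing crust with mantle at the base: d (ρ_c − ρ_w) = a (ρ_m − ρ_c).
a = d (ρ_c − ρ_w)/(ρ_m − ρ_c) = 5210 m × 1.71/0.51 = 17500 m.

17500 m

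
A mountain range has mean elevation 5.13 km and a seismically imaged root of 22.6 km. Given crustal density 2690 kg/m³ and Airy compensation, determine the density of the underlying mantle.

3300 kg/m³

Airy balance: ρ_c h = (ρ_m − ρ_c) r → ρ_m = ρ_c (1 + h/r).
ρ_m = 2690 × (1 + 5.13 km/22.6 km) = 3300 kg/m³.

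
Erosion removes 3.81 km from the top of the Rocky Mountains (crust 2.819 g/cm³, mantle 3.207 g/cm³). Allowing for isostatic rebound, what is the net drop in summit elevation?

0.461 km

Rebound u = e ρ_c/ρ_m = 3.81 km × 2.819/3.207 = 3.349 km.
Net surface drop = e − u = 3.81 km − 3.349 km = e (ρ_m − ρ_c)/ρ_m = 0.461 km.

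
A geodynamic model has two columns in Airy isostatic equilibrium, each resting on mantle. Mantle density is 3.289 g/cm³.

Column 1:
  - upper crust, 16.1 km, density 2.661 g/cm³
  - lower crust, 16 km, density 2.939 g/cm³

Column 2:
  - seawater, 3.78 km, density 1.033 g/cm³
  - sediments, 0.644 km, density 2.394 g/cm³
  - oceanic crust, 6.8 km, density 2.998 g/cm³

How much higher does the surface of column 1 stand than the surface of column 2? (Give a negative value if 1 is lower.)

For any compensation level in the mantle, the mantle terms cancel and isostasy reduces to e = (Σt_1 − Σt_2) − (Σ(ρt)_1 − Σ(ρt)_2) / ρ_m.
Σt_1 = 32.1 km; Σt_2 = 11.224 km; Σ(ρt)_1 = 89.8661; Σ(ρt)_2 = 25.832876 (in km·g/cm³).
e = (32.1 − 11.224) − (89.8661 − 25.832876) / 3.289 = 1.41 km.

1.41 km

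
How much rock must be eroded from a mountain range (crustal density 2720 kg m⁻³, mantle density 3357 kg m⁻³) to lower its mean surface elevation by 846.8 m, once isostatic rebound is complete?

Net drop Δ = e − u = e − e ρ_c/ρ_m = e (ρ_m − ρ_c)/ρ_m.
e = Δ ρ_m/(ρ_m − ρ_c) = 846.8 m × 3357/637 = 4460 m.

4460 m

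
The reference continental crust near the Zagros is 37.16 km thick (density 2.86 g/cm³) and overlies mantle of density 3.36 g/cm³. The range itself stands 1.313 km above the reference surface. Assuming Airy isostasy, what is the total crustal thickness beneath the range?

Root depth r = h ρ_c / (ρ_m − ρ_c) = 1.313 km × 2.86 / 0.5 = 7.51 km.
Total thickness = T + h + r = 37.16 km + 1.313 km + 7.51 km = 46 km.

46 km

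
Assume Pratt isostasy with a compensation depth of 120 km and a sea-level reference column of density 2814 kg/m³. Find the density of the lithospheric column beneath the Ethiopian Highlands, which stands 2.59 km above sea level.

Pratt balance: ρ_ref D = ρ (D + h).
ρ = ρ_ref D/(D + h) = 2814 × 120 km/(120 km + 2.59 km) = 2750 kg/m³.

2750 kg/m³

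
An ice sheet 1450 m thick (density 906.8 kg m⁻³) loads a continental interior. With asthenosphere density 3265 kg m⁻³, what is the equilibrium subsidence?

403 m

For local isostatic compensation: the ice load ρ_ice t is balanced by mantle displaced below, ρ_m s.
s = t ρ_ice / ρ_m = 1450 m × 906.8/3265 = 403 m.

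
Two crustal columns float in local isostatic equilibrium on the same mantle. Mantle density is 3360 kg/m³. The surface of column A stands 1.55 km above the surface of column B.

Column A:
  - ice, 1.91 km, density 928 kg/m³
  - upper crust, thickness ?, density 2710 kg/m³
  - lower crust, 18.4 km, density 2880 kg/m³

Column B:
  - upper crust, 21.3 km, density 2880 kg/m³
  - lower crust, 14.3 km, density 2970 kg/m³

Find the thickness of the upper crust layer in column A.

11.6 km

Take the compensation level at the base of the deeper column (depth z_c below the surface of column A) and equate Σ ρ_i t_i down to z_c; mantle fills any gap and the z_c terms cancel.
Column A: 1.91×928 + x×2710 + 18.4×2880 + (z_c − 20.31 − x)×3360
Column B: 1.55×0 + 21.3×2880 + 14.3×2970 + (z_c − 1.55 − 35.6)×3360
The z_c×3360 term appears on both sides and cancels. Collect the known terms of each column as K = Σ(ρt)_known − 3360 × (depth of known layers): K_A = 54764.48 − 3360×20.31 = −13477.12; K_B = 103815 − 3360×(1.55 + 35.6) = −21009.
Balance: K_A − x×(3360 − 2710) = K_B, so x = (K_A − K_B)/(3360 − 2710) = 7531.88/650 = 11.6 km.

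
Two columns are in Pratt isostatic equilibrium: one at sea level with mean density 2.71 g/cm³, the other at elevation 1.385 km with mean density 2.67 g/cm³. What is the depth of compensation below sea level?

ρ_ref D = ρ (D + h) → D (ρ_ref − ρ) = ρ h.
D = ρ h/(ρ_ref − ρ) = 2.67 × 1.385 km/(2.71 − 2.67) = 92.4 km.

92.4 km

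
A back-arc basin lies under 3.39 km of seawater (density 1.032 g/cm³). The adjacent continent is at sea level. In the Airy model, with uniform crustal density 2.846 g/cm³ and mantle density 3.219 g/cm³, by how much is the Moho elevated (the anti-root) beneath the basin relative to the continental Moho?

For local isostatic compensation: replacing crust with seawater at the top is compensated by replacing crust with mantle at the base: d (ρ_c − ρ_w) = a (ρ_m − ρ_c).
a = d (ρ_c − ρ_w)/(ρ_m − ρ_c) = 3.39 km × 1.814/0.373 = 16.5 km.

16.5 km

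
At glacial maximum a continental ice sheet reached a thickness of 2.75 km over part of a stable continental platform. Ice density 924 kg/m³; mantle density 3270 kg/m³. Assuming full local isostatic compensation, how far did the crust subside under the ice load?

0.777 km

By Archimedes' principle applied to the lithosphere: the ice load ρ_ice t is balanced by mantle displaced below, ρ_m s.
s = t ρ_ice / ρ_m = 2.75 km × 924/3270 = 0.777 km.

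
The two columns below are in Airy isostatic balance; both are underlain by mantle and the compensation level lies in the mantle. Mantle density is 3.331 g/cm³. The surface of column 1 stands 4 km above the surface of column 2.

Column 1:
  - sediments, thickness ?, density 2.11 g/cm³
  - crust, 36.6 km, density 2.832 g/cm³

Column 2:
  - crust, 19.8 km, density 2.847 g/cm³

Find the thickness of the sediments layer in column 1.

Take the compensation level at the base of the deeper column (depth z_c below the surface of column 1) and equate Σ ρ_i t_i down to z_c; mantle fills any gap and the z_c terms cancel.
Column 1: x×2.11 + 36.6×2.832 + (z_c − 36.6 − x)×3.331
Column 2: 4×0 + 19.8×2.847 + (z_c − 4 − 19.8)×3.331
The z_c×3.331 term appears on both sides and cancels. Collect the known terms of each column as K = Σ(ρt)_known − 3.331 × (depth of known layers): K_1 = 103.6512 − 3.331×36.6 = −18.2634; K_2 = 56.3706 − 3.331×(4 + 19.8) = −22.9072.
Balance: K_1 − x×(3.331 − 2.11) = K_2, so x = (K_1 − K_2)/(3.331 − 2.11) = 4.6438/1.221 = 3.8 km.

3.8 km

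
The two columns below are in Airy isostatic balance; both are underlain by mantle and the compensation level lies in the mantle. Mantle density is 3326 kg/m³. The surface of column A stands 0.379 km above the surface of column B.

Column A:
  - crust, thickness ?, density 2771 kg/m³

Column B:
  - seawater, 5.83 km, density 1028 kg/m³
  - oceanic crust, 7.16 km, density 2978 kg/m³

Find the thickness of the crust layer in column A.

30.9 km

Take the compensation level at the base of the deeper column (depth z_c below the surface of column A) and equate Σ ρ_i t_i down to z_c; mantle fills any gap and the z_c terms cancel.
Column A: x×2771 + (z_c − 0 − x)×3326
Column B: 0.379×0 + 5.83×1028 + 7.16×2978 + (z_c − 0.379 − 12.99)×3326
The z_c×3326 term appears on both sides and cancels. Collect the known terms of each column as K = Σ(ρt)_known − 3326 × (depth of known layers): K_A = 0 − 3326×0 = 0; K_B = 27315.72 − 3326×(0.379 + 12.99) = −17149.574.
Balance: K_A − x×(3326 − 2771) = K_B, so x = (K_A − K_B)/(3326 − 2771) = 17149.6/555 = 30.9 km.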